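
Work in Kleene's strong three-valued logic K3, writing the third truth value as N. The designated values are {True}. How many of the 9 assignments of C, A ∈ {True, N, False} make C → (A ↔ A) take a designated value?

Of the 9 assignments, 7 give a value in {True}.

7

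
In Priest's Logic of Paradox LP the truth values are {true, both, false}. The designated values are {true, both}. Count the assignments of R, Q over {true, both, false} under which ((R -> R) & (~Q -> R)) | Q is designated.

Of the 9 assignments, 8 give a value in {true, both}.

8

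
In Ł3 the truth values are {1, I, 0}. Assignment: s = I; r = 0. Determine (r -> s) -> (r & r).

0

r -> s = 0 -> I = 1  [min(1, 1−0+½)]
r & r = 0 & 0 = 0
(r -> s) -> (r & r) = 1 -> 0 = 0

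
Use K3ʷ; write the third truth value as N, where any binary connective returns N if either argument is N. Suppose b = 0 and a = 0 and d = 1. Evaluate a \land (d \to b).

d \to b = 1 \to 0 = 0
a \land (d \to b) = 0 \land 0 = 0

0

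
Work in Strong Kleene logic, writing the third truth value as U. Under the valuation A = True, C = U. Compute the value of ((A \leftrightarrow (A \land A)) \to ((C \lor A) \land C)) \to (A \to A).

True

A \land A = True \land True = True
A \leftrightarrow (A \land A) = True \leftrightarrow True = True
C \lor A = U \lor True = True
(C \lor A) \land C = True \land U = U
(A \leftrightarrow (A \land A)) \to ((C \lor A) \land C) = True \to U = U
A \to A = True \to True = True
((A \leftrightarrow (A \land A)) \to ((C \lor A) \land C)) \to (A \to A) = U \to True = True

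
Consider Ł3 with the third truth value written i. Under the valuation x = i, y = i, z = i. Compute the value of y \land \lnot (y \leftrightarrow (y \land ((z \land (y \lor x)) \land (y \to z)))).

False

y \lor x = i \lor i = i
z \land (y \lor x) = i \land i = i
y \to z = i \to i = True  [min(1, 1−½+½)]
(z \land (y \lor x)) \land (y \to z) = i \land True = i
y \land ((z \land (y \lor x)) \land (y \to z)) = i \land i = i
y \leftrightarrow (y \land ((z \land (y \lor x)) \land (y \to z))) = i \leftrightarrow i = True
\lnot (y \leftrightarrow (y \land ((z \land (y \lor x)) \land (y \to z)))) = \lnot True = False
y \land \lnot (y \leftrightarrow (y \land ((z \land (y \lor x)) \land (y \to z)))) = i \land False = False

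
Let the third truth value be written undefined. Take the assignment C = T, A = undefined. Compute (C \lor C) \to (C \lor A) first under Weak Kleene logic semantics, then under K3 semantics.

undefined; T

In Weak Kleene logic: C \lor C = T \lor T = T
C \lor A = T \lor undefined = undefined
(C \lor C) \to (C \lor A) = T \to undefined = undefined  [any arg is the third value ⇒ result is the third value]
In K3: C \lor C = T \lor T = T
C \lor A = T \lor undefined = T
(C \lor C) \to (C \lor A) = T \to T = T
They differ because Weak Kleene logic and K3 treat undefined differently under the binary connectives.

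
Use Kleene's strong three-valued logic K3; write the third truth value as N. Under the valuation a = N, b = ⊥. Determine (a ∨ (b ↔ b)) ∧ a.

N

b ↔ b = ⊥ ↔ ⊥ = ⊤
a ∨ (b ↔ b) = N ∨ ⊤ = ⊤
(a ∨ (b ↔ b)) ∧ a = ⊤ ∧ N = N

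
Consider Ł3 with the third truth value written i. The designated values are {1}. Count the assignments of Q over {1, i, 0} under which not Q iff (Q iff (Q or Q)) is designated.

Q=1: 0 ·
Q=i: i ·
Q=0: 1 ✓

1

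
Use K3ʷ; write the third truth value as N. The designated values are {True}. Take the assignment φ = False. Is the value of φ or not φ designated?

not φ = not False = True
φ or not φ = False or True = True
True ∈ {True}.

Yes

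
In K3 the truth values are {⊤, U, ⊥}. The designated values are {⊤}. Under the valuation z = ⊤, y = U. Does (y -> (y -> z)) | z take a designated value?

Yes

y -> z = U -> ⊤ = ⊤
y -> (y -> z) = U -> ⊤ = ⊤
(y -> (y -> z)) | z = ⊤ | ⊤ = ⊤
⊤ ∈ {⊤}.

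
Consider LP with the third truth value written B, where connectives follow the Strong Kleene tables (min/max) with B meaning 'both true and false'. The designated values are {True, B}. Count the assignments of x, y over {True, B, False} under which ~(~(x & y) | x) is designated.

Designated under: (x=B, y=True); (x=B, y=B).

2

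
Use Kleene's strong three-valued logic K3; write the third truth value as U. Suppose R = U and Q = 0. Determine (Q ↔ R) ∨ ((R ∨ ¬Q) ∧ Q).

Q ↔ R = 0 ↔ U = U
¬Q = ¬0 = 1
R ∨ ¬Q = U ∨ 1 = 1
(R ∨ ¬Q) ∧ Q = 1 ∧ 0 = 0
(Q ↔ R) ∨ ((R ∨ ¬Q) ∧ Q) = U ∨ 0 = U

U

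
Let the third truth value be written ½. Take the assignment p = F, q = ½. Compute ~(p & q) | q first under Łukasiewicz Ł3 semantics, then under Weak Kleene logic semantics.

T; ½

In Łukasiewicz Ł3: p & q = F & ½ = F
~(p & q) = ~F = T
~(p & q) | q = T | ½ = T
In Weak Kleene logic: p & q = F & ½ = ½
~(p & q) = ~½ = ½
~(p & q) | q = ½ | ½ = ½
They differ because Łukasiewicz Ł3 and Weak Kleene logic treat ½ differently under the binary connectives.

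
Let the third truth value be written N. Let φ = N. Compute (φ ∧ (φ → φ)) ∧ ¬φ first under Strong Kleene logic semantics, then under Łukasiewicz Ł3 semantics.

N; N

In Strong Kleene logic: φ → φ = N → N = N
φ ∧ (φ → φ) = N ∧ N = N
¬φ = ¬N = N
(φ ∧ (φ → φ)) ∧ ¬φ = N ∧ N = N
In Łukasiewicz Ł3: φ → φ = N → N = T  [min(1, 1−½+½)]
φ ∧ (φ → φ) = N ∧ T = N
¬φ = ¬N = N
(φ ∧ (φ → φ)) ∧ ¬φ = N ∧ N = N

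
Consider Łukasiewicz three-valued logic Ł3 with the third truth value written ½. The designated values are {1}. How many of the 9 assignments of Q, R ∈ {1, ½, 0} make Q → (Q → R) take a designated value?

Of the 9 assignments, 7 give a value in {1}.

7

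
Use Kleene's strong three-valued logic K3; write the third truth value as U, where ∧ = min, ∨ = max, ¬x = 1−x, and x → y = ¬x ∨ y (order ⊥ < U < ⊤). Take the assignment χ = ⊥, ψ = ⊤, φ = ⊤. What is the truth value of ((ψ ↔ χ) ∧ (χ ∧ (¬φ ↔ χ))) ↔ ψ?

ψ ↔ χ = ⊤ ↔ ⊥ = ⊥
¬φ = ¬⊤ = ⊥
¬φ ↔ χ = ⊥ ↔ ⊥ = ⊤
χ ∧ (¬φ ↔ χ) = ⊥ ∧ ⊤ = ⊥
(ψ ↔ χ) ∧ (χ ∧ (¬φ ↔ χ)) = ⊥ ∧ ⊥ = ⊥
((ψ ↔ χ) ∧ (χ ∧ (¬φ ↔ χ))) ↔ ψ = ⊥ ↔ ⊤ = ⊥

⊥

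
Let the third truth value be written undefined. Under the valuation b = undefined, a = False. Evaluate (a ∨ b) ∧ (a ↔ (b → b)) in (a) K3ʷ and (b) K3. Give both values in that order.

In K3ʷ: a ∨ b = False ∨ undefined = undefined
b → b = undefined → undefined = undefined
a ↔ (b → b) = False ↔ undefined = undefined
(a ∨ b) ∧ (a ↔ (b → b)) = undefined ∧ undefined = undefined
In K3: a ∨ b = False ∨ undefined = undefined
b → b = undefined → undefined = undefined  [¬undefined ∨ undefined]
a ↔ (b → b) = False ↔ undefined = undefined
(a ∨ b) ∧ (a ↔ (b → b)) = undefined ∧ undefined = undefined

undefined; undefined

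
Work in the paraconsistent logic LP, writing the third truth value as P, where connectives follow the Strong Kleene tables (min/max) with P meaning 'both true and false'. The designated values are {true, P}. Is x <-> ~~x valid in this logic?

Yes

Every assignment of x over {true, P, false} gives a value in {true, P}.
In particular, with x=P: x <-> ~~x = P.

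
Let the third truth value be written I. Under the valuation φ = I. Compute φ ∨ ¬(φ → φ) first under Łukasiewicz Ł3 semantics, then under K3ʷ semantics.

I; I

In Łukasiewicz Ł3: φ → φ = I → I = 1
¬(φ → φ) = ¬1 = 0
φ ∨ ¬(φ → φ) = I ∨ 0 = I
In K3ʷ: φ → φ = I → I = I  [any arg is the third value ⇒ result is the third value]
¬(φ → φ) = ¬I = I
φ ∨ ¬(φ → φ) = I ∨ I = I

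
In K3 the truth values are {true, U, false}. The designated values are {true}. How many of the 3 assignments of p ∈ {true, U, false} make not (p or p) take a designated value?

1

p=true: false ·
p=U: U ·
p=false: true ✓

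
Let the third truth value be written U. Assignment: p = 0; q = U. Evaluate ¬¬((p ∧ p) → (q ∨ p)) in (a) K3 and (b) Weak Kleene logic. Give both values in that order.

In K3: p ∧ p = 0 ∧ 0 = 0
q ∨ p = U ∨ 0 = U
(p ∧ p) → (q ∨ p) = 0 → U = 1  [¬0 ∨ U]
¬((p ∧ p) → (q ∨ p)) = ¬1 = 0
¬¬((p ∧ p) → (q ∨ p)) = ¬0 = 1
In Weak Kleene logic: p ∧ p = 0 ∧ 0 = 0
q ∨ p = U ∨ 0 = U
(p ∧ p) → (q ∨ p) = 0 → U = U  [any arg is the third value ⇒ result is the third value]
¬((p ∧ p) → (q ∨ p)) = ¬U = U
¬¬((p ∧ p) → (q ∨ p)) = ¬U = U
They differ because K3 and Weak Kleene logic treat U differently under the binary connectives.

1; U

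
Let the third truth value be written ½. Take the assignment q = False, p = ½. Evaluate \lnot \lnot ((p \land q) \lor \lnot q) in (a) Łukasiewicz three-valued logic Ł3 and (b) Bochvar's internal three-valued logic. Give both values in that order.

In Łukasiewicz three-valued logic Ł3: p \land q = ½ \land False = False
\lnot q = \lnot False = True
(p \land q) \lor \lnot q = False \lor True = True
\lnot ((p \land q) \lor \lnot q) = \lnot True = False
\lnot \lnot ((p \land q) \lor \lnot q) = \lnot False = True
In Bochvar's internal three-valued logic: p \land q = ½ \land False = ½
\lnot q = \lnot False = True
(p \land q) \lor \lnot q = ½ \lor True = ½
\lnot ((p \land q) \lor \lnot q) = \lnot ½ = ½
\lnot \lnot ((p \land q) \lor \lnot q) = \lnot ½ = ½
They differ because Łukasiewicz three-valued logic Ł3 and Bochvar's internal three-valued logic treat ½ differently under the binary connectives.

True; ½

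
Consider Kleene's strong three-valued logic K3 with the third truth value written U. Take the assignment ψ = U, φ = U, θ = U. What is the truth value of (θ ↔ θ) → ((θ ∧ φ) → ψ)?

U

θ ↔ θ = U ↔ U = U
θ ∧ φ = U ∧ U = U
(θ ∧ φ) → ψ = U → U = U  [¬U ∨ U]
(θ ↔ θ) → ((θ ∧ φ) → ψ) = U → U = U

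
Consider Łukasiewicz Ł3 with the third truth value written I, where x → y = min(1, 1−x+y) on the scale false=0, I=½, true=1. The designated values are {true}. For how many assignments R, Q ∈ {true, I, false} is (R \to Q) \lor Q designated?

6

Of the 9 assignments, 6 give a value in {true}.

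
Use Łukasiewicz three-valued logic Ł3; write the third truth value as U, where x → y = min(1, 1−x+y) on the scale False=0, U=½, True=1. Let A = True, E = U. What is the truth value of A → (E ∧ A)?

U

E ∧ A = U ∧ True = U
A → (E ∧ A) = True → U = U  [min(1, 1−1+½)]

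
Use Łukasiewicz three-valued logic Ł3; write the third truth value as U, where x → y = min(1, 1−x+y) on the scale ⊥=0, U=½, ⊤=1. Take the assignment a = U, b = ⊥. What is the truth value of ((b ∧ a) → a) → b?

⊥

b ∧ a = ⊥ ∧ U = ⊥
(b ∧ a) → a = ⊥ → U = ⊤
((b ∧ a) → a) → b = ⊤ → ⊥ = ⊥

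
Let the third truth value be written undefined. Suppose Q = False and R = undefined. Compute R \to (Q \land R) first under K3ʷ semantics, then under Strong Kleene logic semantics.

In K3ʷ: Q \land R = False \land undefined = undefined
R \to (Q \land R) = undefined \to undefined = undefined
In Strong Kleene logic: Q \land R = False \land undefined = False
R \to (Q \land R) = undefined \to False = undefined  [\lnot undefined \lor False]

undefined; undefined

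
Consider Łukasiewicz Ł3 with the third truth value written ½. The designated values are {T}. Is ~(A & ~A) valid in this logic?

No

Countermodel: A=½ gives ½, which is not designated.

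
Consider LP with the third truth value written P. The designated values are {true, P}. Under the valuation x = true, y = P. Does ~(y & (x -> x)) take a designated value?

x -> x = true -> true = true
y & (x -> x) = P & true = P
~(y & (x -> x)) = ~P = P
P ∈ {true, P}.

Yes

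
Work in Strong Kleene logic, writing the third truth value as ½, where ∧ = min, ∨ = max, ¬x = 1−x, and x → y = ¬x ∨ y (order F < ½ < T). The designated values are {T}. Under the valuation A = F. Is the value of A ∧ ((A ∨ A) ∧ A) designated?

A ∨ A = F ∨ F = F
(A ∨ A) ∧ A = F ∧ F = F
A ∧ ((A ∨ A) ∧ A) = F ∧ F = F
F ∉ {T}.

No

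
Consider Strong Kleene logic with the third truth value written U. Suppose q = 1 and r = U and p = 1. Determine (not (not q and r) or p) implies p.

1

not q = not 1 = 0
not q and r = 0 and U = 0
not (not q and r) = not 0 = 1
not (not q and r) or p = 1 or 1 = 1
(not (not q and r) or p) implies p = 1 implies 1 = 1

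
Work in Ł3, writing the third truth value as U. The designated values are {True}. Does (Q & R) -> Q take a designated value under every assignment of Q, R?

Every assignment of Q, R over {True, U, False} gives a value in {True}.
In particular, with Q=U, R=U: (Q & R) -> Q = True.

Yes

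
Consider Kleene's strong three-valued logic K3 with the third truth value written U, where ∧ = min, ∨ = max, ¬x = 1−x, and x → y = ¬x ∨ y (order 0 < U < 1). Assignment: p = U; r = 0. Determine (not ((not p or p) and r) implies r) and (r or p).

not p = not U = U
not p or p = U or U = U
(not p or p) and r = U and 0 = 0
not ((not p or p) and r) = not 0 = 1
not ((not p or p) and r) implies r = 1 implies 0 = 0
r or p = 0 or U = U
(not ((not p or p) and r) implies r) and (r or p) = 0 and U = 0

0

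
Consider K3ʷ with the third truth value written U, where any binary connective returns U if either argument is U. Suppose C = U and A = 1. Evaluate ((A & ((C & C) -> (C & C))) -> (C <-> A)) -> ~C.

U

C & C = U & U = U
C & C = U & U = U
(C & C) -> (C & C) = U -> U = U
A & ((C & C) -> (C & C)) = 1 & U = U
C <-> A = U <-> 1 = U
(A & ((C & C) -> (C & C))) -> (C <-> A) = U -> U = U
~C = ~U = U
((A & ((C & C) -> (C & C))) -> (C <-> A)) -> ~C = U -> U = U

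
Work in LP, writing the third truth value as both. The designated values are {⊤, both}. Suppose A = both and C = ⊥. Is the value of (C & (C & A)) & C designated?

No

C & A = ⊥ & both = ⊥
C & (C & A) = ⊥ & ⊥ = ⊥
(C & (C & A)) & C = ⊥ & ⊥ = ⊥
⊥ ∉ {⊤, both}.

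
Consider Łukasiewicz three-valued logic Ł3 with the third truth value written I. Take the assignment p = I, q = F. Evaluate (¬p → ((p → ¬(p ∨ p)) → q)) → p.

¬p = ¬I = I
p ∨ p = I ∨ I = I
¬(p ∨ p) = ¬I = I
p → ¬(p ∨ p) = I → I = T  [min(1, 1−½+½)]
(p → ¬(p ∨ p)) → q = T → F = F
¬p → ((p → ¬(p ∨ p)) → q) = I → F = I
(¬p → ((p → ¬(p ∨ p)) → q)) → p = I → I = T

T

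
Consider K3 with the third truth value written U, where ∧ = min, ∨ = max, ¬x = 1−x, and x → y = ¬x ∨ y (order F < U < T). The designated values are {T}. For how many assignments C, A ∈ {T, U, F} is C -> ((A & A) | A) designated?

Of the 9 assignments, 5 give a value in {T}.

5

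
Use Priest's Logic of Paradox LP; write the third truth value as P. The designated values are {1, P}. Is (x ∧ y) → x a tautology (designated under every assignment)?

Every assignment of x, y over {1, P, 0} gives a value in {1, P}.
In particular, with x=P, y=P: (x ∧ y) → x = P.

Yes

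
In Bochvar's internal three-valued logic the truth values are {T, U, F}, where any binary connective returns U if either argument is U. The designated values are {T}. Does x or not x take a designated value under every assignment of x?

Countermodel: x=U gives U, which is not designated.

No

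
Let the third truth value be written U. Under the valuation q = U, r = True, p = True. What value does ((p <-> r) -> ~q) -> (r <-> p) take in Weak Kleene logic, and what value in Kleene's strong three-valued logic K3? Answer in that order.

U; True

In Weak Kleene logic: p <-> r = True <-> True = True
~q = ~U = U
(p <-> r) -> ~q = True -> U = U  [any arg is the third value ⇒ result is the third value]
r <-> p = True <-> True = True
((p <-> r) -> ~q) -> (r <-> p) = U -> True = U
In Kleene's strong three-valued logic K3: p <-> r = True <-> True = True
~q = ~U = U
(p <-> r) -> ~q = True -> U = U  [~True | U]
r <-> p = True <-> True = True
((p <-> r) -> ~q) -> (r <-> p) = U -> True = True
They differ because Weak Kleene logic and Kleene's strong three-valued logic K3 treat U differently under the binary connectives.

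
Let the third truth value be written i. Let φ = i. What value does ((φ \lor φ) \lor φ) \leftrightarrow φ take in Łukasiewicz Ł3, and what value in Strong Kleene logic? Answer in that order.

T; i

In Łukasiewicz Ł3: φ \lor φ = i \lor i = i
(φ \lor φ) \lor φ = i \lor i = i
((φ \lor φ) \lor φ) \leftrightarrow φ = i \leftrightarrow i = T
In Strong Kleene logic: φ \lor φ = i \lor i = i
(φ \lor φ) \lor φ = i \lor i = i
((φ \lor φ) \lor φ) \leftrightarrow φ = i \leftrightarrow i = i
They differ because Łukasiewicz Ł3 and Strong Kleene logic treat i differently under implication.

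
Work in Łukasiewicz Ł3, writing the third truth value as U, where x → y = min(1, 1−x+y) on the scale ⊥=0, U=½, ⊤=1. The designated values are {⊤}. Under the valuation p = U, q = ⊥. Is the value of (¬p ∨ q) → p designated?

Yes

¬p = ¬U = U
¬p ∨ q = U ∨ ⊥ = U
(¬p ∨ q) → p = U → U = ⊤  [min(1, 1−½+½)]
⊤ ∈ {⊤}.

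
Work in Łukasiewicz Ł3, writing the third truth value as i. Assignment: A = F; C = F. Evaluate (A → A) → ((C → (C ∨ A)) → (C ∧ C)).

A → A = F → F = T
C ∨ A = F ∨ F = F
C → (C ∨ A) = F → F = T
C ∧ C = F ∧ F = F
(C → (C ∨ A)) → (C ∧ C) = T → F = F
(A → A) → ((C → (C ∨ A)) → (C ∧ C)) = T → F = F

F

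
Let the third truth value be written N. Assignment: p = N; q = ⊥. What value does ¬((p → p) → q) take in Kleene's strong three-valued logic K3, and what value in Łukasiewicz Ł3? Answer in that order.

In Kleene's strong three-valued logic K3: p → p = N → N = N  [¬N ∨ N]
(p → p) → q = N → ⊥ = N
¬((p → p) → q) = ¬N = N
In Łukasiewicz Ł3: p → p = N → N = ⊤
(p → p) → q = ⊤ → ⊥ = ⊥
¬((p → p) → q) = ¬⊥ = ⊤
They differ because Kleene's strong three-valued logic K3 and Łukasiewicz Ł3 treat N differently under implication.

N; ⊤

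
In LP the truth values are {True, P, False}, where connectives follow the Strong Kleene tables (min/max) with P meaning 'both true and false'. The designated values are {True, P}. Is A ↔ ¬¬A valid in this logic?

Every assignment of A over {True, P, False} gives a value in {True, P}.
In particular, with A=P: A ↔ ¬¬A = P.

Yes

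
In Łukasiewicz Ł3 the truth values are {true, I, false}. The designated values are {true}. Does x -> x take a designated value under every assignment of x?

Yes

Every assignment of x over {true, I, false} gives a value in {true}.
In particular, with x=I: x -> x = true.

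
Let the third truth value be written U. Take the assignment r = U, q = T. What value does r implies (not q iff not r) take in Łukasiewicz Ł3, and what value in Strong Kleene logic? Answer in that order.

T; U

In Łukasiewicz Ł3: not q = not T = F
not r = not U = U
not q iff not r = F iff U = U  [1 − |0−½|]
r implies (not q iff not r) = U implies U = T
In Strong Kleene logic: not q = not T = F
not r = not U = U
not q iff not r = F iff U = U
r implies (not q iff not r) = U implies U = U  [not U or U]
They differ because Łukasiewicz Ł3 and Strong Kleene logic treat U differently under implication.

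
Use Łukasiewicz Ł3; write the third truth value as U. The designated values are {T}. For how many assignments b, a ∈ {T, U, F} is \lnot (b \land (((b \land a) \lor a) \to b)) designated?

3

Designated under: (b=F, a=T); (b=F, a=U); (b=F, a=F).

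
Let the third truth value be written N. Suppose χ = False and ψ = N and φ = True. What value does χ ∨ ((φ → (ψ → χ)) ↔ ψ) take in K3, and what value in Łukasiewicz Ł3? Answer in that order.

In K3: ψ → χ = N → False = N  [¬N ∨ False]
φ → (ψ → χ) = True → N = N
(φ → (ψ → χ)) ↔ ψ = N ↔ N = N
χ ∨ ((φ → (ψ → χ)) ↔ ψ) = False ∨ N = N
In Łukasiewicz Ł3: ψ → χ = N → False = N  [min(1, 1−½+0)]
φ → (ψ → χ) = True → N = N
(φ → (ψ → χ)) ↔ ψ = N ↔ N = True
χ ∨ ((φ → (ψ → χ)) ↔ ψ) = False ∨ True = True
They differ because K3 and Łukasiewicz Ł3 treat N differently under implication.

N; True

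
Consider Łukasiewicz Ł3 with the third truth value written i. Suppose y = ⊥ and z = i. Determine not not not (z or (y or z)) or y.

y or z = ⊥ or i = i
z or (y or z) = i or i = i
not (z or (y or z)) = not i = i
not not (z or (y or z)) = not i = i
not not not (z or (y or z)) = not i = i
not not not (z or (y or z)) or y = i or ⊥ = i

i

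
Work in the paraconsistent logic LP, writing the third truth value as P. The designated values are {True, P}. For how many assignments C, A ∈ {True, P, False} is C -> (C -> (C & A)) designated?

Of the 9 assignments, 8 give a value in {True, P}.

8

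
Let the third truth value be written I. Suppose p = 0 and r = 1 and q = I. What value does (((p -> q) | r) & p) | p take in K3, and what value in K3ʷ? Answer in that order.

In K3: p -> q = 0 -> I = 1
(p -> q) | r = 1 | 1 = 1
((p -> q) | r) & p = 1 & 0 = 0
(((p -> q) | r) & p) | p = 0 | 0 = 0
In K3ʷ: p -> q = 0 -> I = I  [any arg is the third value ⇒ result is the third value]
(p -> q) | r = I | 1 = I
((p -> q) | r) & p = I & 0 = I
(((p -> q) | r) & p) | p = I | 0 = I
They differ because K3 and K3ʷ treat I differently under the binary connectives.

0; I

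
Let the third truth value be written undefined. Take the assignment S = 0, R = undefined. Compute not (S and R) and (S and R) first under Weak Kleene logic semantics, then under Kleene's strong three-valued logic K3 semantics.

undefined; 0

In Weak Kleene logic: S and R = 0 and undefined = undefined
not (S and R) = not undefined = undefined
S and R = 0 and undefined = undefined
not (S and R) and (S and R) = undefined and undefined = undefined
In Kleene's strong three-valued logic K3: S and R = 0 and undefined = 0
not (S and R) = not 0 = 1
S and R = 0 and undefined = 0
not (S and R) and (S and R) = 1 and 0 = 0
They differ because Weak Kleene logic and Kleene's strong three-valued logic K3 treat undefined differently under the binary connectives.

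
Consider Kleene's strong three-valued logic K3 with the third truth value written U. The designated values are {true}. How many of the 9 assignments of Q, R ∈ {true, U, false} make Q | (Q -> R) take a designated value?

7

Of the 9 assignments, 7 give a value in {true}.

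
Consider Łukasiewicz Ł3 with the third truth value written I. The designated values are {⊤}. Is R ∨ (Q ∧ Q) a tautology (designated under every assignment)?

No

Countermodel: R=I, Q=I gives I, which is not designated.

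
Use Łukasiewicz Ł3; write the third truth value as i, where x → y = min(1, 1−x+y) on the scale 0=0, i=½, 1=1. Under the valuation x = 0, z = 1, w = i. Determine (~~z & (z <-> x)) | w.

~z = ~1 = 0
~~z = ~0 = 1
z <-> x = 1 <-> 0 = 0
~~z & (z <-> x) = 1 & 0 = 0
(~~z & (z <-> x)) | w = 0 | i = i

i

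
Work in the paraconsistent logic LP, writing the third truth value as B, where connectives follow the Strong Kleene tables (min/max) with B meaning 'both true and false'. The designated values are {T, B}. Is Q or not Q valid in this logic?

Every assignment of Q over {T, B, F} gives a value in {T, B}.
In particular, with Q=B: Q or not Q = B.

Yes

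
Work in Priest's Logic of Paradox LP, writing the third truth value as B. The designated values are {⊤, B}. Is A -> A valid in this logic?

Every assignment of A over {⊤, B, ⊥} gives a value in {⊤, B}.
In particular, with A=B: A -> A = B.

Yes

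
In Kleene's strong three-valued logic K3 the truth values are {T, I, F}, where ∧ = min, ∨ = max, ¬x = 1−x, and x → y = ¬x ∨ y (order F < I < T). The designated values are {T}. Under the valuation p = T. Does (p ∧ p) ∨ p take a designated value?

p ∧ p = T ∧ T = T
(p ∧ p) ∨ p = T ∨ T = T
T ∈ {T}.

Yes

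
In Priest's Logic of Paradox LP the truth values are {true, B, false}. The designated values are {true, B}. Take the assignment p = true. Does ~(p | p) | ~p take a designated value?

No

p | p = true | true = true
~(p | p) = ~true = false
~p = ~true = false
~(p | p) | ~p = false | false = false
false ∉ {true, B}.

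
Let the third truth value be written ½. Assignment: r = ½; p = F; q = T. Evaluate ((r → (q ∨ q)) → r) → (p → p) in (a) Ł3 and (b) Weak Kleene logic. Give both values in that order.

In Ł3: q ∨ q = T ∨ T = T
r → (q ∨ q) = ½ → T = T  [min(1, 1−½+1)]
(r → (q ∨ q)) → r = T → ½ = ½
p → p = F → F = T
((r → (q ∨ q)) → r) → (p → p) = ½ → T = T
In Weak Kleene logic: q ∨ q = T ∨ T = T
r → (q ∨ q) = ½ → T = ½  [any arg is the third value ⇒ result is the third value]
(r → (q ∨ q)) → r = ½ → ½ = ½
p → p = F → F = T
((r → (q ∨ q)) → r) → (p → p) = ½ → T = ½
They differ because Ł3 and Weak Kleene logic treat ½ differently under the binary connectives.

T; ½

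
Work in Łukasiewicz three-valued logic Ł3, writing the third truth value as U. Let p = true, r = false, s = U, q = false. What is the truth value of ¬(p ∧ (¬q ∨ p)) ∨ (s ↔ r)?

¬q = ¬false = true
¬q ∨ p = true ∨ true = true
p ∧ (¬q ∨ p) = true ∧ true = true
¬(p ∧ (¬q ∨ p)) = ¬true = false
s ↔ r = U ↔ false = U  [1 − |½−0|]
¬(p ∧ (¬q ∨ p)) ∨ (s ↔ r) = false ∨ U = U

U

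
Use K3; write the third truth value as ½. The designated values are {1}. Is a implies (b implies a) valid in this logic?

No

Countermodel: a=½, b=1 gives ½, which is not designated.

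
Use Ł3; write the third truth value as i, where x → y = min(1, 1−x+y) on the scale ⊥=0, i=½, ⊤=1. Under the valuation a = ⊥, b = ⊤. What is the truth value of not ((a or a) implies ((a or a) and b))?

⊥

a or a = ⊥ or ⊥ = ⊥
a or a = ⊥ or ⊥ = ⊥
(a or a) and b = ⊥ and ⊤ = ⊥
(a or a) implies ((a or a) and b) = ⊥ implies ⊥ = ⊤
not ((a or a) implies ((a or a) and b)) = not ⊤ = ⊥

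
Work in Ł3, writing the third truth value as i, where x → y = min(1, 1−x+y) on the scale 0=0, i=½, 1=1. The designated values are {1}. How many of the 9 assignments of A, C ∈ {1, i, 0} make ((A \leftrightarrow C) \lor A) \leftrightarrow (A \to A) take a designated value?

Of the 9 assignments, 5 give a value in {1}.

5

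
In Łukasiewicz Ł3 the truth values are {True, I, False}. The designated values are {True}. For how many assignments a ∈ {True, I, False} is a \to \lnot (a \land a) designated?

2

a=True: False ·
a=I: True ✓
a=False: True ✓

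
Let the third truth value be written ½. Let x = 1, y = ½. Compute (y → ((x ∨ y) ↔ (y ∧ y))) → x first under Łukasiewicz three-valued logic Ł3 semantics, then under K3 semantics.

1; 1

In Łukasiewicz three-valued logic Ł3: x ∨ y = 1 ∨ ½ = 1
y ∧ y = ½ ∧ ½ = ½
(x ∨ y) ↔ (y ∧ y) = 1 ↔ ½ = ½  [1 − |1−½|]
y → ((x ∨ y) ↔ (y ∧ y)) = ½ → ½ = 1
(y → ((x ∨ y) ↔ (y ∧ y))) → x = 1 → 1 = 1
In K3: x ∨ y = 1 ∨ ½ = 1
y ∧ y = ½ ∧ ½ = ½
(x ∨ y) ↔ (y ∧ y) = 1 ↔ ½ = ½
y → ((x ∨ y) ↔ (y ∧ y)) = ½ → ½ = ½  [¬½ ∨ ½]
(y → ((x ∨ y) ↔ (y ∧ y))) → x = ½ → 1 = 1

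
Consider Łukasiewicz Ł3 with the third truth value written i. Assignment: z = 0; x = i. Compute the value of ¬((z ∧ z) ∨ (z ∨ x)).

i

z ∧ z = 0 ∧ 0 = 0
z ∨ x = 0 ∨ i = i
(z ∧ z) ∨ (z ∨ x) = 0 ∨ i = i
¬((z ∧ z) ∨ (z ∨ x)) = ¬i = i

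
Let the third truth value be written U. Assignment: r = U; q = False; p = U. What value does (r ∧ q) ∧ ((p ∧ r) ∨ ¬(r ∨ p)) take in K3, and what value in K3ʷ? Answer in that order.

False; U

In K3: r ∧ q = U ∧ False = False
p ∧ r = U ∧ U = U
r ∨ p = U ∨ U = U
¬(r ∨ p) = ¬U = U
(p ∧ r) ∨ ¬(r ∨ p) = U ∨ U = U
(r ∧ q) ∧ ((p ∧ r) ∨ ¬(r ∨ p)) = False ∧ U = False
In K3ʷ: r ∧ q = U ∧ False = U
p ∧ r = U ∧ U = U
r ∨ p = U ∨ U = U
¬(r ∨ p) = ¬U = U
(p ∧ r) ∨ ¬(r ∨ p) = U ∨ U = U
(r ∧ q) ∧ ((p ∧ r) ∨ ¬(r ∨ p)) = U ∧ U = U
They differ because K3 and K3ʷ treat U differently under the binary connectives.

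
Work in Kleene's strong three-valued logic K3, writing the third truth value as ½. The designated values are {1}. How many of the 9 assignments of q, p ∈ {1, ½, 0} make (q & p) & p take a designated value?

1

Designated under: (q=1, p=1).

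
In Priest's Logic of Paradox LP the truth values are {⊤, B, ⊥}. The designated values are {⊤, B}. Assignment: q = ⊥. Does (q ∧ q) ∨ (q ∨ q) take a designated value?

No

q ∧ q = ⊥ ∧ ⊥ = ⊥
q ∨ q = ⊥ ∨ ⊥ = ⊥
(q ∧ q) ∨ (q ∨ q) = ⊥ ∨ ⊥ = ⊥
⊥ ∉ {⊤, B}.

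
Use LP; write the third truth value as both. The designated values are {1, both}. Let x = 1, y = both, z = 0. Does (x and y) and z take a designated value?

x and y = 1 and both = both
(x and y) and z = both and 0 = 0
0 ∉ {1, both}.

No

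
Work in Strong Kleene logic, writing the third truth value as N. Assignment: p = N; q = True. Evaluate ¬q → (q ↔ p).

True

¬q = ¬True = False
q ↔ p = True ↔ N = N
¬q → (q ↔ p) = False → N = True  [¬False ∨ N]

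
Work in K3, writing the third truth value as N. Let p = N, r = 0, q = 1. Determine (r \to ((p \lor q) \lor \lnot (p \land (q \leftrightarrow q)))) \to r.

0

p \lor q = N \lor 1 = 1
q \leftrightarrow q = 1 \leftrightarrow 1 = 1
p \land (q \leftrightarrow q) = N \land 1 = N
\lnot (p \land (q \leftrightarrow q)) = \lnot N = N
(p \lor q) \lor \lnot (p \land (q \leftrightarrow q)) = 1 \lor N = 1
r \to ((p \lor q) \lor \lnot (p \land (q \leftrightarrow q))) = 0 \to 1 = 1
(r \to ((p \lor q) \lor \lnot (p \land (q \leftrightarrow q)))) \to r = 1 \to 0 = 0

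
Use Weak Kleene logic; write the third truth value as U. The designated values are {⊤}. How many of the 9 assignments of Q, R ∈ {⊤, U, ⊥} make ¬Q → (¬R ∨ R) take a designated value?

4

Designated under: (Q=⊤, R=⊤); (Q=⊤, R=⊥); (Q=⊥, R=⊤); (Q=⊥, R=⊥).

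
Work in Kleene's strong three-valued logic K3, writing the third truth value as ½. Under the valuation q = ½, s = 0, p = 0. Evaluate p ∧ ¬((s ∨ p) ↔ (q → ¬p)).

0

s ∨ p = 0 ∨ 0 = 0
¬p = ¬0 = 1
q → ¬p = ½ → 1 = 1  [¬½ ∨ 1]
(s ∨ p) ↔ (q → ¬p) = 0 ↔ 1 = 0
¬((s ∨ p) ↔ (q → ¬p)) = ¬0 = 1
p ∧ ¬((s ∨ p) ↔ (q → ¬p)) = 0 ∧ 1 = 0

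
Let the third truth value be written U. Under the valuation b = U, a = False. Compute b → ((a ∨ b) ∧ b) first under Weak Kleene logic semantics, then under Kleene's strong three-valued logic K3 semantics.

U; U

In Weak Kleene logic: a ∨ b = False ∨ U = U
(a ∨ b) ∧ b = U ∧ U = U
b → ((a ∨ b) ∧ b) = U → U = U  [any arg is the third value ⇒ result is the third value]
In Kleene's strong three-valued logic K3: a ∨ b = False ∨ U = U
(a ∨ b) ∧ b = U ∧ U = U
b → ((a ∨ b) ∧ b) = U → U = U  [¬U ∨ U]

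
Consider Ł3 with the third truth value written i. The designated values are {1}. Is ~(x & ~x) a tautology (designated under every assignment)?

Countermodel: x=i gives i, which is not designated.

No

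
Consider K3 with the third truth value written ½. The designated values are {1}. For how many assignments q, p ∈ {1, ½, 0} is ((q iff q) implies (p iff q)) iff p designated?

2

Designated under: (q=1, p=1); (q=1, p=0).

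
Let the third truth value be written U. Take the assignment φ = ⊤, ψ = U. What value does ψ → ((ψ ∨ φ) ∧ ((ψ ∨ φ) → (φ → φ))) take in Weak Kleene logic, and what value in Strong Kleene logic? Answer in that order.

U; ⊤

In Weak Kleene logic: ψ ∨ φ = U ∨ ⊤ = U
ψ ∨ φ = U ∨ ⊤ = U
φ → φ = ⊤ → ⊤ = ⊤
(ψ ∨ φ) → (φ → φ) = U → ⊤ = U  [any arg is the third value ⇒ result is the third value]
(ψ ∨ φ) ∧ ((ψ ∨ φ) → (φ → φ)) = U ∧ U = U
ψ → ((ψ ∨ φ) ∧ ((ψ ∨ φ) → (φ → φ))) = U → U = U
In Strong Kleene logic: ψ ∨ φ = U ∨ ⊤ = ⊤
ψ ∨ φ = U ∨ ⊤ = ⊤
φ → φ = ⊤ → ⊤ = ⊤
(ψ ∨ φ) → (φ → φ) = ⊤ → ⊤ = ⊤
(ψ ∨ φ) ∧ ((ψ ∨ φ) → (φ → φ)) = ⊤ ∧ ⊤ = ⊤
ψ → ((ψ ∨ φ) ∧ ((ψ ∨ φ) → (φ → φ))) = U → ⊤ = ⊤  [¬U ∨ ⊤]
They differ because Weak Kleene logic and Strong Kleene logic treat U differently under the binary connectives.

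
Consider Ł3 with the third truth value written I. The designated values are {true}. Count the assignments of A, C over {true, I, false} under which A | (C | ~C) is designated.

Of the 9 assignments, 7 give a value in {true}.

7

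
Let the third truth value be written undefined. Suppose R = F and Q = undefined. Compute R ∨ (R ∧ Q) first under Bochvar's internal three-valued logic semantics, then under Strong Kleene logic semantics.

In Bochvar's internal three-valued logic: R ∧ Q = F ∧ undefined = undefined
R ∨ (R ∧ Q) = F ∨ undefined = undefined
In Strong Kleene logic: R ∧ Q = F ∧ undefined = F
R ∨ (R ∧ Q) = F ∨ F = F
They differ because Bochvar's internal three-valued logic and Strong Kleene logic treat undefined differently under the binary connectives.

undefined; F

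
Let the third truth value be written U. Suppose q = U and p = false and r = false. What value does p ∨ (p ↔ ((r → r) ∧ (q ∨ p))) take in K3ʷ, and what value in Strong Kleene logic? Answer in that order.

U; U

In K3ʷ: r → r = false → false = true
q ∨ p = U ∨ false = U
(r → r) ∧ (q ∨ p) = true ∧ U = U
p ↔ ((r → r) ∧ (q ∨ p)) = false ↔ U = U
p ∨ (p ↔ ((r → r) ∧ (q ∨ p))) = false ∨ U = U
In Strong Kleene logic: r → r = false → false = true
q ∨ p = U ∨ false = U
(r → r) ∧ (q ∨ p) = true ∧ U = U
p ↔ ((r → r) ∧ (q ∨ p)) = false ↔ U = U
p ∨ (p ↔ ((r → r) ∧ (q ∨ p))) = false ∨ U = U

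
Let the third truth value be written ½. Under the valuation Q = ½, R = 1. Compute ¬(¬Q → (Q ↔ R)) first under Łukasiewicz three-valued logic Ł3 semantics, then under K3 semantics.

0; ½

In Łukasiewicz three-valued logic Ł3: ¬Q = ¬½ = ½
Q ↔ R = ½ ↔ 1 = ½  [1 − |½−1|]
¬Q → (Q ↔ R) = ½ → ½ = 1
¬(¬Q → (Q ↔ R)) = ¬1 = 0
In K3: ¬Q = ¬½ = ½
Q ↔ R = ½ ↔ 1 = ½
¬Q → (Q ↔ R) = ½ → ½ = ½  [¬½ ∨ ½]
¬(¬Q → (Q ↔ R)) = ¬½ = ½
They differ because Łukasiewicz three-valued logic Ł3 and K3 treat ½ differently under implication.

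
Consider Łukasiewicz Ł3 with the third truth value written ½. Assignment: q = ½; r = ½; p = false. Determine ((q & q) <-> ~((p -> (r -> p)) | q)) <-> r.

true

q & q = ½ & ½ = ½
r -> p = ½ -> false = ½  [min(1, 1−½+0)]
p -> (r -> p) = false -> ½ = true
(p -> (r -> p)) | q = true | ½ = true
~((p -> (r -> p)) | q) = ~true = false
(q & q) <-> ~((p -> (r -> p)) | q) = ½ <-> false = ½
((q & q) <-> ~((p -> (r -> p)) | q)) <-> r = ½ <-> ½ = true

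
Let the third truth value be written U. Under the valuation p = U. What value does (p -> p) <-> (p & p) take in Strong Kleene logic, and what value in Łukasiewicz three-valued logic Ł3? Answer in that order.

In Strong Kleene logic: p -> p = U -> U = U  [~U | U]
p & p = U & U = U
(p -> p) <-> (p & p) = U <-> U = U
In Łukasiewicz three-valued logic Ł3: p -> p = U -> U = True  [min(1, 1−½+½)]
p & p = U & U = U
(p -> p) <-> (p & p) = True <-> U = U

U; U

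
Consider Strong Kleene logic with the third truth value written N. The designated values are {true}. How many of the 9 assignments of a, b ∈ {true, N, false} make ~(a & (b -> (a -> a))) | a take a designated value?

Of the 9 assignments, 6 give a value in {true}.

6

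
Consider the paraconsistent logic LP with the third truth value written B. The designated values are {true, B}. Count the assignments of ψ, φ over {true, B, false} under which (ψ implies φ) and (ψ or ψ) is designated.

5

Of the 9 assignments, 5 give a value in {true, B}.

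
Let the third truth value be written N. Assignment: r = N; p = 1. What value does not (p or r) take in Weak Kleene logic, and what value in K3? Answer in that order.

N; 0

In Weak Kleene logic: p or r = 1 or N = N
not (p or r) = not N = N
In K3: p or r = 1 or N = 1
not (p or r) = not 1 = 0
They differ because Weak Kleene logic and K3 treat N differently under the binary connectives.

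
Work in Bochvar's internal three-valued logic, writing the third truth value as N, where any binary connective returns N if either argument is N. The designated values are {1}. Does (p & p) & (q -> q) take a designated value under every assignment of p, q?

Countermodel: p=1, q=N gives N, which is not designated.

No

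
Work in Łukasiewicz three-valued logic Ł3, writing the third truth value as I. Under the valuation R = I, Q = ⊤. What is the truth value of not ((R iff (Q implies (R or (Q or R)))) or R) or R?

Q or R = ⊤ or I = ⊤
R or (Q or R) = I or ⊤ = ⊤
Q implies (R or (Q or R)) = ⊤ implies ⊤ = ⊤
R iff (Q implies (R or (Q or R))) = I iff ⊤ = I  [1 − |½−1|]
(R iff (Q implies (R or (Q or R)))) or R = I or I = I
not ((R iff (Q implies (R or (Q or R)))) or R) = not I = I
not ((R iff (Q implies (R or (Q or R)))) or R) or R = I or I = I

I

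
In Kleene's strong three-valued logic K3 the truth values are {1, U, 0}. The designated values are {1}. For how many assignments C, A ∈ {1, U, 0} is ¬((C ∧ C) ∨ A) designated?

Designated under: (C=0, A=0).

1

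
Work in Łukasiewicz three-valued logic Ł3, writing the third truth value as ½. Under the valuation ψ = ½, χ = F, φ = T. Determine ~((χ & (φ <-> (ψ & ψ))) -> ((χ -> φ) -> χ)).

F

ψ & ψ = ½ & ½ = ½
φ <-> (ψ & ψ) = T <-> ½ = ½
χ & (φ <-> (ψ & ψ)) = F & ½ = F
χ -> φ = F -> T = T
(χ -> φ) -> χ = T -> F = F
(χ & (φ <-> (ψ & ψ))) -> ((χ -> φ) -> χ) = F -> F = T
~((χ & (φ <-> (ψ & ψ))) -> ((χ -> φ) -> χ)) = ~T = F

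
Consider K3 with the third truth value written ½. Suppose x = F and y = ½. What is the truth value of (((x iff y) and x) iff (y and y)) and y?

½

x iff y = F iff ½ = ½
(x iff y) and x = ½ and F = F
y and y = ½ and ½ = ½
((x iff y) and x) iff (y and y) = F iff ½ = ½
(((x iff y) and x) iff (y and y)) and y = ½ and ½ = ½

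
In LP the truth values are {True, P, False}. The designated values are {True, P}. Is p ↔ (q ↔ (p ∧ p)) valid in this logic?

Countermodel: p=True, q=False gives False, which is not designated.

No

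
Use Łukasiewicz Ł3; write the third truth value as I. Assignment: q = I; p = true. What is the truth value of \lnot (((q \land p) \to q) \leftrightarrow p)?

q \land p = I \land true = I
(q \land p) \to q = I \to I = true  [min(1, 1−½+½)]
((q \land p) \to q) \leftrightarrow p = true \leftrightarrow true = true
\lnot (((q \land p) \to q) \leftrightarrow p) = \lnot true = false

false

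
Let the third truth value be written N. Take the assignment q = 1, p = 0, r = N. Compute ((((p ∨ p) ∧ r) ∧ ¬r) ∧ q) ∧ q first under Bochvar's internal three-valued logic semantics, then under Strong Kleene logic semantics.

N; 0

In Bochvar's internal three-valued logic: p ∨ p = 0 ∨ 0 = 0
(p ∨ p) ∧ r = 0 ∧ N = N
¬r = ¬N = N
((p ∨ p) ∧ r) ∧ ¬r = N ∧ N = N
(((p ∨ p) ∧ r) ∧ ¬r) ∧ q = N ∧ 1 = N
((((p ∨ p) ∧ r) ∧ ¬r) ∧ q) ∧ q = N ∧ 1 = N
In Strong Kleene logic: p ∨ p = 0 ∨ 0 = 0
(p ∨ p) ∧ r = 0 ∧ N = 0
¬r = ¬N = N
((p ∨ p) ∧ r) ∧ ¬r = 0 ∧ N = 0
(((p ∨ p) ∧ r) ∧ ¬r) ∧ q = 0 ∧ 1 = 0
((((p ∨ p) ∧ r) ∧ ¬r) ∧ q) ∧ q = 0 ∧ 1 = 0
They differ because Bochvar's internal three-valued logic and Strong Kleene logic treat N differently under the binary connectives.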